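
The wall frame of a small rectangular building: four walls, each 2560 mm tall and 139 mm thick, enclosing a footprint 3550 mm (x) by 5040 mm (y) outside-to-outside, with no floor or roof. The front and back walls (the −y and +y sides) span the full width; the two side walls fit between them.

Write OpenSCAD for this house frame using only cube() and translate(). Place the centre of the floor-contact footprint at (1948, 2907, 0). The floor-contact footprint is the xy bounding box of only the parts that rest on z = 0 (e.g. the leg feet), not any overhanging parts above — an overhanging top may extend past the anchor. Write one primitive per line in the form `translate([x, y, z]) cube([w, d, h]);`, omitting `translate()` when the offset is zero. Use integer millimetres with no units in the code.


translate([173, 387, 0]) cube([3550, 139, 2560]);
translate([173, 5288, 0]) cube([3550, 139, 2560]);
translate([173, 526, 0]) cube([139, 4762, 2560]);
translate([3584, 526, 0]) cube([139, 4762, 2560]);


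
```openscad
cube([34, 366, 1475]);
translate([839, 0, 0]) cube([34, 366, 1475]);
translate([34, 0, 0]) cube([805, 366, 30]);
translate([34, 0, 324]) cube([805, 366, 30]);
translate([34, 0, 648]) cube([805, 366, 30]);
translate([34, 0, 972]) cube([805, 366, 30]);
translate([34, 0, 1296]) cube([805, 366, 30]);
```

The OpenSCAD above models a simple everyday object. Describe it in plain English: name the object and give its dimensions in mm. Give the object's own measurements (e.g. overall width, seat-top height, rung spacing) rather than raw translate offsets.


An open bookshelf. Two side panels, each 34 mm thick, 366 mm deep and 1475 mm tall, stand 873 mm apart (outside-to-outside). Between them sit 5 shelves, each 30 mm thick and 366 mm deep, spanning the full gap between the sides. The bottom shelf rests on the floor (its underside at z = 0) and the clear gap between one shelf's top and the next shelf's underside is 294 mm.


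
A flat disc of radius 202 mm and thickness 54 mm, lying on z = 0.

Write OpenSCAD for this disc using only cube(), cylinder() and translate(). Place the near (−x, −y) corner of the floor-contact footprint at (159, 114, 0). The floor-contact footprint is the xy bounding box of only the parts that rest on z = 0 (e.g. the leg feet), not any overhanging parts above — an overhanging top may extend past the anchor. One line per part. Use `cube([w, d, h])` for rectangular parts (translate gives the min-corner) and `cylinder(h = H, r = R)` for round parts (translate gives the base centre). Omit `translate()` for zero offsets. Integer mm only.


translate([361, 316, 0]) cylinder(h = 54, r = 202);


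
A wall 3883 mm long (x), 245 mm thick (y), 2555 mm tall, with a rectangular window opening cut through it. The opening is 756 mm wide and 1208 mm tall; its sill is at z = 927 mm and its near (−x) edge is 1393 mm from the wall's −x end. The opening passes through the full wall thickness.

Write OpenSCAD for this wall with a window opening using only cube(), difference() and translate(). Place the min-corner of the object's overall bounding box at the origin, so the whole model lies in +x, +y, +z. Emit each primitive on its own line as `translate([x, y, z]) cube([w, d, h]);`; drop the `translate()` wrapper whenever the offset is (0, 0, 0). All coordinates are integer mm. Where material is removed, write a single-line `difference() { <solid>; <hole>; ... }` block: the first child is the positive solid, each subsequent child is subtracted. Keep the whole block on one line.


difference() { cube([3883, 245, 2555]); translate([1393, 0, 927]) cube([756, 245, 1208]); }


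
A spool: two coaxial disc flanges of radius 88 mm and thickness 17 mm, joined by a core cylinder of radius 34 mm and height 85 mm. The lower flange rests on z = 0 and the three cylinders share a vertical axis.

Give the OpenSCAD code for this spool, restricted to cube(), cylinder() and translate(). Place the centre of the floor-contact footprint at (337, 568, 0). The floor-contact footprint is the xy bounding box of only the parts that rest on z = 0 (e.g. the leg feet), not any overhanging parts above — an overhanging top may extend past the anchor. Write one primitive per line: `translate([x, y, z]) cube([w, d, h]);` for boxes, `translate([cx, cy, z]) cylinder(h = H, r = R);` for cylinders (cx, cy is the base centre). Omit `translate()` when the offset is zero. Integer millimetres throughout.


translate([337, 568, 0]) cylinder(h = 17, r = 88);
translate([337, 568, 17]) cylinder(h = 85, r = 34);
translate([337, 568, 102]) cylinder(h = 17, r = 88);


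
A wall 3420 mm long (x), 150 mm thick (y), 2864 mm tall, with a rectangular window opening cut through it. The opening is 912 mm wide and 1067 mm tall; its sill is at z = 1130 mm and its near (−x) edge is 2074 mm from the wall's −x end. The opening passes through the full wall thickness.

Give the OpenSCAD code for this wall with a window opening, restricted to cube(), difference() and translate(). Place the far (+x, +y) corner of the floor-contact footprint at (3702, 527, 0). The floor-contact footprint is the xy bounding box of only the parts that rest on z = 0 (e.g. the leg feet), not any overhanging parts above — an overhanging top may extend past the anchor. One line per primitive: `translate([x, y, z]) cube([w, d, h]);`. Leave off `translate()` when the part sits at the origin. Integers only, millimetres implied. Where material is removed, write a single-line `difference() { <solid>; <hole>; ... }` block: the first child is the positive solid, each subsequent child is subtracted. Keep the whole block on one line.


difference() { translate([282, 377, 0]) cube([3420, 150, 2864]); translate([2356, 377, 1130]) cube([912, 150, 1067]); }


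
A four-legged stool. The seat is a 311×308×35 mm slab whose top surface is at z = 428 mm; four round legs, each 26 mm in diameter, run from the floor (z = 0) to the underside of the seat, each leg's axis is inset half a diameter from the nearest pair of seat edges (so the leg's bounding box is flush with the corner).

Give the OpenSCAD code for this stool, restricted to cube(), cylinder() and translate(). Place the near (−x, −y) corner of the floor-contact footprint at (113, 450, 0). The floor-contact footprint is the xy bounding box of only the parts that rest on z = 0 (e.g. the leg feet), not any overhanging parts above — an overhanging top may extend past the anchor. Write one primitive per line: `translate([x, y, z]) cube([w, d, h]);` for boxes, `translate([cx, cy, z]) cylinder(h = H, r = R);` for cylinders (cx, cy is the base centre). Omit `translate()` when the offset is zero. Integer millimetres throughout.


translate([113, 450, 393]) cube([311, 308, 35]);
translate([126, 463, 0]) cylinder(h = 393, r = 13);
translate([411, 463, 0]) cylinder(h = 393, r = 13);
translate([126, 745, 0]) cylinder(h = 393, r = 13);
translate([411, 745, 0]) cylinder(h = 393, r = 13);


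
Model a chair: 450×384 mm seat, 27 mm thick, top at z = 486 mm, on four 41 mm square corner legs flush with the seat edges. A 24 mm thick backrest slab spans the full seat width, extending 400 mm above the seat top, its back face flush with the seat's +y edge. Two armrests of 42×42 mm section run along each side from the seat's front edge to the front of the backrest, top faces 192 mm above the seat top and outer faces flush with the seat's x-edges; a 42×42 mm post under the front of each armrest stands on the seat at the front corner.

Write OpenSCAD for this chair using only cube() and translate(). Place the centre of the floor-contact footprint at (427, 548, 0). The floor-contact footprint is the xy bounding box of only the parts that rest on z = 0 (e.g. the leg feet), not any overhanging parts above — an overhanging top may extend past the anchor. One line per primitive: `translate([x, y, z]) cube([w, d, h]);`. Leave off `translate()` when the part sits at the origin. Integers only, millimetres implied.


translate([202, 356, 459]) cube([450, 384, 27]);
translate([202, 356, 0]) cube([41, 41, 459]);
translate([611, 356, 0]) cube([41, 41, 459]);
translate([202, 699, 0]) cube([41, 41, 459]);
translate([611, 699, 0]) cube([41, 41, 459]);
translate([202, 716, 486]) cube([450, 24, 400]);
translate([202, 356, 636]) cube([42, 360, 42]);
translate([610, 356, 636]) cube([42, 360, 42]);
translate([202, 356, 486]) cube([42, 42, 150]);
translate([610, 356, 486]) cube([42, 42, 150]);


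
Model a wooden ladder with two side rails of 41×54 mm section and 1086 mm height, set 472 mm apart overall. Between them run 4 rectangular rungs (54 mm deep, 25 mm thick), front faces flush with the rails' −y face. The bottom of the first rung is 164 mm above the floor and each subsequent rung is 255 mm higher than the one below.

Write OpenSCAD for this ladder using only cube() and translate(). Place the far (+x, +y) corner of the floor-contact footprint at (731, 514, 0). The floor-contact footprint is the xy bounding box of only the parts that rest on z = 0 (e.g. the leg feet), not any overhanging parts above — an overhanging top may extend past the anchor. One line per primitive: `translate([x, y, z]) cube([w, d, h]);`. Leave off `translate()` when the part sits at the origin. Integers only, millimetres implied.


translate([259, 460, 0]) cube([41, 54, 1086]);
translate([690, 460, 0]) cube([41, 54, 1086]);
translate([300, 460, 164]) cube([390, 54, 25]);
translate([300, 460, 419]) cube([390, 54, 25]);
translate([300, 460, 674]) cube([390, 54, 25]);
translate([300, 460, 929]) cube([390, 54, 25]);


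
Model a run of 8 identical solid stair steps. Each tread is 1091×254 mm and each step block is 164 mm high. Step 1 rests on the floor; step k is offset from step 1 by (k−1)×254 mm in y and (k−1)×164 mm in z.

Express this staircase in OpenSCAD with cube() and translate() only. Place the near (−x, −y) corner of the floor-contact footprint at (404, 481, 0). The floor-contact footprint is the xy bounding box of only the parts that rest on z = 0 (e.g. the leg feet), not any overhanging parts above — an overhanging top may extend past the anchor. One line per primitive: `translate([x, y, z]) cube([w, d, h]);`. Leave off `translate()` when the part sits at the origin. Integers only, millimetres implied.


translate([404, 481, 0]) cube([1091, 254, 164]);
translate([404, 735, 164]) cube([1091, 254, 164]);
translate([404, 989, 328]) cube([1091, 254, 164]);
translate([404, 1243, 492]) cube([1091, 254, 164]);
translate([404, 1497, 656]) cube([1091, 254, 164]);
translate([404, 1751, 820]) cube([1091, 254, 164]);
translate([404, 2005, 984]) cube([1091, 254, 164]);
translate([404, 2259, 1148]) cube([1091, 254, 164]);


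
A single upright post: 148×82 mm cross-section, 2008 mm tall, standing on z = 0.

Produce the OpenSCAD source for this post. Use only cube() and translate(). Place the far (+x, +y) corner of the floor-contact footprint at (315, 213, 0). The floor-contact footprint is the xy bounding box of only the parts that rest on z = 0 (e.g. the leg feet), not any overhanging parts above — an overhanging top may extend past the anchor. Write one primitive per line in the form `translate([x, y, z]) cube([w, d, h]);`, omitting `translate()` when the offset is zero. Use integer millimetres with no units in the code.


translate([167, 131, 0]) cube([148, 82, 2008]);


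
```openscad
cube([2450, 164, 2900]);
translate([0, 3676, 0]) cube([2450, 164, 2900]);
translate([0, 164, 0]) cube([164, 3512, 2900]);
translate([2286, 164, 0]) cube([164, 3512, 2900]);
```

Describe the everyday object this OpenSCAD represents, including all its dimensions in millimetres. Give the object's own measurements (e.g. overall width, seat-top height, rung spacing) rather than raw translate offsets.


The wall frame of a small rectangular building: four walls, each 2900 mm tall and 164 mm thick, enclosing a footprint 2450 mm (x) by 3840 mm (y) outside-to-outside, with no floor or roof. The front and back walls (the −y and +y sides) span the full width; the two side walls fit between them.


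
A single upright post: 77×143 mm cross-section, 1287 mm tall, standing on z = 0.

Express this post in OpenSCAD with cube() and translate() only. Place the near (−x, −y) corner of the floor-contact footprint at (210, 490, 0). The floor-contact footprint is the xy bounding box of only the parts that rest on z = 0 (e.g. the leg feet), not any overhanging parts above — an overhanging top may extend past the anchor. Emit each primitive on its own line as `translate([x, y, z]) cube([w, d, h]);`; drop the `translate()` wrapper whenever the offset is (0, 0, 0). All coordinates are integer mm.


translate([210, 490, 0]) cube([77, 143, 1287]);


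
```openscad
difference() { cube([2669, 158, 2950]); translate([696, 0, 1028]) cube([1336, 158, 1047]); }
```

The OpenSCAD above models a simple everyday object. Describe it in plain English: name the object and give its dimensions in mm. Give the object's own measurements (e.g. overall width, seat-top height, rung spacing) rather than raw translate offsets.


A wall 2669 mm long (x), 158 mm thick (y), 2950 mm tall, with a rectangular window opening cut through it. The opening is 1336 mm wide and 1047 mm tall; its sill is at z = 1028 mm and its near (−x) edge is 696 mm from the wall's −x end. The opening passes through the full wall thickness.


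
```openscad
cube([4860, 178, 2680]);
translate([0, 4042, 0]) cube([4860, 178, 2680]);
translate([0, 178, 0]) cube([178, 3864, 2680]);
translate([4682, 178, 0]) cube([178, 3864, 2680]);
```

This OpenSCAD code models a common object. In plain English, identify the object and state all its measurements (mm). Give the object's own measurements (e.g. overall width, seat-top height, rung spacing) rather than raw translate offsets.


The wall frame of a small rectangular building: four walls, each 2680 mm tall and 178 mm thick, enclosing a footprint 4860 mm (x) by 4220 mm (y) outside-to-outside, with no floor or roof. The front and back walls (the −y and +y sides) span the full width; the two side walls fit between them.


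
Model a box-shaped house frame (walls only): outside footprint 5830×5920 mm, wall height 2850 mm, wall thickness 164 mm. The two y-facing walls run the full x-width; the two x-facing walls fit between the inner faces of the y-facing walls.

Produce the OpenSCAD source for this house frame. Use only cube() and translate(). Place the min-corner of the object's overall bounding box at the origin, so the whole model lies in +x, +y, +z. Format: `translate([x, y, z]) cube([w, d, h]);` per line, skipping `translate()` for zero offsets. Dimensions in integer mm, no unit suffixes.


cube([5830, 164, 2850]);
translate([0, 5756, 0]) cube([5830, 164, 2850]);
translate([0, 164, 0]) cube([164, 5592, 2850]);
translate([5666, 164, 0]) cube([164, 5592, 2850]);


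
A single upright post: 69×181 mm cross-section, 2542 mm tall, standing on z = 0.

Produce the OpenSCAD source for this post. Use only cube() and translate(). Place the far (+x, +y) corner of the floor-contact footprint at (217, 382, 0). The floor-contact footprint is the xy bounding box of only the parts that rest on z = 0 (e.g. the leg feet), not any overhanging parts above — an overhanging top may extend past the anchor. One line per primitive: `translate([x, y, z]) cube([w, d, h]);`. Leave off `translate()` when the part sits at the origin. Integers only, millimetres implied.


translate([148, 201, 0]) cube([69, 181, 2542]);


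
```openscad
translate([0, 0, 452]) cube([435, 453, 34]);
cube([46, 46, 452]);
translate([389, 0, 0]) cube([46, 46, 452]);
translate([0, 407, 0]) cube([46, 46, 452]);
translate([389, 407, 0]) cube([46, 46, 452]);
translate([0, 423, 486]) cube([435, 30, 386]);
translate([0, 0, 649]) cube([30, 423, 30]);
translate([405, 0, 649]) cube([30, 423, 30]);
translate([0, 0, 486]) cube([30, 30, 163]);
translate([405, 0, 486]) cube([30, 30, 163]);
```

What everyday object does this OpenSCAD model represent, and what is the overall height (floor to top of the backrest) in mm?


A chair. The overall height is 872 mm.

A slab on four corner posts with a tall panel at the back — a chair. The seat slab sits at z = 452 with thickness 34, and the 386 mm backrest starts at the seat top, so the overall height is 452 + 34 + 386 = 872 mm.


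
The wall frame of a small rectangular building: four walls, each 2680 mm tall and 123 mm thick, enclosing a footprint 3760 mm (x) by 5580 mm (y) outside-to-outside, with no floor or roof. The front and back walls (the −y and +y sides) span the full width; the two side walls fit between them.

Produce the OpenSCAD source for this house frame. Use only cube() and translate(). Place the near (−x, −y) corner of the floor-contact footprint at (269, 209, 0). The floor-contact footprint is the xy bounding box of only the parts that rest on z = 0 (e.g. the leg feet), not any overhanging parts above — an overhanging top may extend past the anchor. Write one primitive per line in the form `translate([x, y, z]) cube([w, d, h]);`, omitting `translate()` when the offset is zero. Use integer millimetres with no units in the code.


translate([269, 209, 0]) cube([3760, 123, 2680]);
translate([269, 5666, 0]) cube([3760, 123, 2680]);
translate([269, 332, 0]) cube([123, 5334, 2680]);
translate([3906, 332, 0]) cube([123, 5334, 2680]);


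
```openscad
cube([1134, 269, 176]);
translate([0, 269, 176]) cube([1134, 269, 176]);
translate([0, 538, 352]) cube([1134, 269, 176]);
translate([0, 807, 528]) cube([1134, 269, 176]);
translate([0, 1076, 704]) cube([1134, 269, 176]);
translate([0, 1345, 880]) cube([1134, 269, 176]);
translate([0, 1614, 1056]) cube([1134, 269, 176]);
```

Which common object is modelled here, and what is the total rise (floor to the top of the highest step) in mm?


A staircase. The total rise is 1232 mm.

7 identical blocks, each offset up and back from the previous — a staircase. Each step is 176 mm tall and there are 7 of them, so the total rise is 7 × 176 = 1232 mm.


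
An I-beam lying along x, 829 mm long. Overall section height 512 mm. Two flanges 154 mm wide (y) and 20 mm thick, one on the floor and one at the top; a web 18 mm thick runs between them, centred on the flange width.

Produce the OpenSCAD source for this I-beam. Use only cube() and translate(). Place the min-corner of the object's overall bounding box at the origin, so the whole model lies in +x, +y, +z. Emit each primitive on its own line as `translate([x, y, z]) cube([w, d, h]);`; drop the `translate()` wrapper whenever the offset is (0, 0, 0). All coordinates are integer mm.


cube([829, 154, 20]);
translate([0, 68, 20]) cube([829, 18, 472]);
translate([0, 0, 492]) cube([829, 154, 20]);


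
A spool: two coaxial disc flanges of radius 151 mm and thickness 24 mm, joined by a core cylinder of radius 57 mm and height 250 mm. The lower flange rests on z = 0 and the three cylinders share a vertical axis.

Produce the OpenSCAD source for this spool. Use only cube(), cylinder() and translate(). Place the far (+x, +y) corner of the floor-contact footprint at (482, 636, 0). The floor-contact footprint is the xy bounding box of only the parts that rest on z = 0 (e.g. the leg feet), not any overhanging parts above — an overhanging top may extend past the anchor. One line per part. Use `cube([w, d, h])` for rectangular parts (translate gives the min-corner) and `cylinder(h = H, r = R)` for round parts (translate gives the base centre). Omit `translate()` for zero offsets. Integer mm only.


translate([331, 485, 0]) cylinder(h = 24, r = 151);
translate([331, 485, 24]) cylinder(h = 250, r = 57);
translate([331, 485, 274]) cylinder(h = 24, r = 151);


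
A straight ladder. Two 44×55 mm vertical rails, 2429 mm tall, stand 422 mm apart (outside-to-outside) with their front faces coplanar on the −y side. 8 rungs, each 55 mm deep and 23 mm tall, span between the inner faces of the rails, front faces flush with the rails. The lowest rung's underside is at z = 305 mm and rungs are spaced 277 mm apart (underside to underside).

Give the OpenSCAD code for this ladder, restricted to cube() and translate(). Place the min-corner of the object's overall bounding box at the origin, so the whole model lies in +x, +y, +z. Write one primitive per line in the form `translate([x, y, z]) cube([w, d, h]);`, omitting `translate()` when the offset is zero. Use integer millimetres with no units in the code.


cube([44, 55, 2429]);
translate([378, 0, 0]) cube([44, 55, 2429]);
translate([44, 0, 305]) cube([334, 55, 23]);
translate([44, 0, 582]) cube([334, 55, 23]);
translate([44, 0, 859]) cube([334, 55, 23]);
translate([44, 0, 1136]) cube([334, 55, 23]);
translate([44, 0, 1413]) cube([334, 55, 23]);
translate([44, 0, 1690]) cube([334, 55, 23]);
translate([44, 0, 1967]) cube([334, 55, 23]);
translate([44, 0, 2244]) cube([334, 55, 23]);


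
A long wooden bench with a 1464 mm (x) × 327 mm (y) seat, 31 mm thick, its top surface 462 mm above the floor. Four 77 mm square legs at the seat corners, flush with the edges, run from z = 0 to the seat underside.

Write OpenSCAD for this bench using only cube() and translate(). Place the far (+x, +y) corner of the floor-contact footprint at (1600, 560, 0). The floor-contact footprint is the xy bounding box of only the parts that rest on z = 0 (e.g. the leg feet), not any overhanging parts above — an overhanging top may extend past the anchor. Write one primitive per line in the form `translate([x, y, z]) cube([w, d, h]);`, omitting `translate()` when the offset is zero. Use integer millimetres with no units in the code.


translate([136, 233, 431]) cube([1464, 327, 31]);
translate([136, 233, 0]) cube([77, 77, 431]);
translate([136, 483, 0]) cube([77, 77, 431]);
translate([1523, 233, 0]) cube([77, 77, 431]);
translate([1523, 483, 0]) cube([77, 77, 431]);


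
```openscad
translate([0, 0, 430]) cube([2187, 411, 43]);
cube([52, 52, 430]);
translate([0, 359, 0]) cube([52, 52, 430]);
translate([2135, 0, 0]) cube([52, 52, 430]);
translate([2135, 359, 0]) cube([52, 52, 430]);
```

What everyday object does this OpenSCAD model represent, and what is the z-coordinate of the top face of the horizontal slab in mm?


A bench. The seat-top height is 473 mm.

A long slab on four corner posts — a bench. The slab sits at z = 430 with thickness 43, so the top is 430 + 43 = 473 mm.


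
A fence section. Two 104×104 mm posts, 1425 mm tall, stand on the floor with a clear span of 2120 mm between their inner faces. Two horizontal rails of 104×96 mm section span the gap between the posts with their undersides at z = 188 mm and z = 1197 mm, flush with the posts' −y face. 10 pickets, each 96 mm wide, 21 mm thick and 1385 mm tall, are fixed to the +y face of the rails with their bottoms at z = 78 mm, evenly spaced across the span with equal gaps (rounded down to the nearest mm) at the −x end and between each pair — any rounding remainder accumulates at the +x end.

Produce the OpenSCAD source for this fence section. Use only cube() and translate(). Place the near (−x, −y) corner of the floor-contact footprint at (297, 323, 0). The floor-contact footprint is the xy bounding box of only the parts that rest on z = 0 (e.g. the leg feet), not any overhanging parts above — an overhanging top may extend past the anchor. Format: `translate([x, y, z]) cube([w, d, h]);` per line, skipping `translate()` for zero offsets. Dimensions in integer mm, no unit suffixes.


translate([297, 323, 0]) cube([104, 104, 1425]);
translate([2521, 323, 0]) cube([104, 104, 1425]);
translate([401, 323, 188]) cube([2120, 104, 96]);
translate([401, 323, 1197]) cube([2120, 104, 96]);
translate([506, 427, 78]) cube([96, 21, 1385]);
translate([707, 427, 78]) cube([96, 21, 1385]);
translate([908, 427, 78]) cube([96, 21, 1385]);
translate([1109, 427, 78]) cube([96, 21, 1385]);
translate([1310, 427, 78]) cube([96, 21, 1385]);
translate([1511, 427, 78]) cube([96, 21, 1385]);
translate([1712, 427, 78]) cube([96, 21, 1385]);
translate([1913, 427, 78]) cube([96, 21, 1385]);
translate([2114, 427, 78]) cube([96, 21, 1385]);
translate([2315, 427, 78]) cube([96, 21, 1385]);


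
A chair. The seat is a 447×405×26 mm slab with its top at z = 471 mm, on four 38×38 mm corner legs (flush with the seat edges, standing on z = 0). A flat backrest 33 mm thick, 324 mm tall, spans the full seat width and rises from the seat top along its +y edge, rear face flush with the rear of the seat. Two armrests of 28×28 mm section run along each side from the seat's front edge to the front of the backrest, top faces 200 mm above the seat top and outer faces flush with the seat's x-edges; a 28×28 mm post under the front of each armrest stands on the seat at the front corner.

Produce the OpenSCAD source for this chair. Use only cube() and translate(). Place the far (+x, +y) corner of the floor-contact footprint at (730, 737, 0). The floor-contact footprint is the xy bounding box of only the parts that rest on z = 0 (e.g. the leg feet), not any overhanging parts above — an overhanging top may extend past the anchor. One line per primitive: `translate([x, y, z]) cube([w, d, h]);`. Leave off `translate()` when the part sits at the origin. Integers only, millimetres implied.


translate([283, 332, 445]) cube([447, 405, 26]);
translate([283, 332, 0]) cube([38, 38, 445]);
translate([692, 332, 0]) cube([38, 38, 445]);
translate([283, 699, 0]) cube([38, 38, 445]);
translate([692, 699, 0]) cube([38, 38, 445]);
translate([283, 704, 471]) cube([447, 33, 324]);
translate([283, 332, 643]) cube([28, 372, 28]);
translate([702, 332, 643]) cube([28, 372, 28]);
translate([283, 332, 471]) cube([28, 28, 172]);
translate([702, 332, 471]) cube([28, 28, 172]);


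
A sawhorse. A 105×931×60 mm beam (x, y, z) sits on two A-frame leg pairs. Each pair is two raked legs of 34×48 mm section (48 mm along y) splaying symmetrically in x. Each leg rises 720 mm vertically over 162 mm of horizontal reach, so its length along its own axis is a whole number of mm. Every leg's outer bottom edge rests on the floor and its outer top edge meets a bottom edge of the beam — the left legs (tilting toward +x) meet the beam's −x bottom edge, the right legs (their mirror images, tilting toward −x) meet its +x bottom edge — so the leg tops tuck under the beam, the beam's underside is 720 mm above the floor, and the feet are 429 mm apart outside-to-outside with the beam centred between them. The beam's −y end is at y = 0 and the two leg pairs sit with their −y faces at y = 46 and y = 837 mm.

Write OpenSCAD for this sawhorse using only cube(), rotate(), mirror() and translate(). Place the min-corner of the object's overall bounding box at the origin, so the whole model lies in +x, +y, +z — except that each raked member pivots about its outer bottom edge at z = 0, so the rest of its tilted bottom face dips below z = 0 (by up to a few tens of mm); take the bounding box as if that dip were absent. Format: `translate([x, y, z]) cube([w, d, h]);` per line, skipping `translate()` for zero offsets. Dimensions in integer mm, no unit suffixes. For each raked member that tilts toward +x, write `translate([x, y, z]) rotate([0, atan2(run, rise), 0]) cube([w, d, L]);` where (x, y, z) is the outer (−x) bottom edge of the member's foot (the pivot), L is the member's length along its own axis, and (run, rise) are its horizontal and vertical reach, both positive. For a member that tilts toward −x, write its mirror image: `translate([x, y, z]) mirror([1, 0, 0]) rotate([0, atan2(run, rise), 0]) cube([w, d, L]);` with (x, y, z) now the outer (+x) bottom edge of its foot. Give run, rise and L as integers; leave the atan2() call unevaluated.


translate([162, 0, 720]) cube([105, 931, 60]);
translate([0, 46, 0]) rotate([0, atan2(162, 720), 0]) cube([34, 48, 738]);
translate([429, 46, 0]) mirror([1, 0, 0]) rotate([0, atan2(162, 720), 0]) cube([34, 48, 738]);
translate([0, 837, 0]) rotate([0, atan2(162, 720), 0]) cube([34, 48, 738]);
translate([429, 837, 0]) mirror([1, 0, 0]) rotate([0, atan2(162, 720), 0]) cube([34, 48, 738]);


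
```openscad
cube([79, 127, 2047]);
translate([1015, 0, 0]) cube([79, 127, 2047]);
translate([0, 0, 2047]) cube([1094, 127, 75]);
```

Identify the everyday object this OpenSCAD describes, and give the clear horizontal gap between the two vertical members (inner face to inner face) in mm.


A door frame. The clear opening width is 936 mm.

Two 2047 mm tall posts with a header on top — a door frame. The left jamb is 79 mm wide at x = 0; the right jamb starts at x = 1015. The clear opening is 1015 − 79 = 936 mm.


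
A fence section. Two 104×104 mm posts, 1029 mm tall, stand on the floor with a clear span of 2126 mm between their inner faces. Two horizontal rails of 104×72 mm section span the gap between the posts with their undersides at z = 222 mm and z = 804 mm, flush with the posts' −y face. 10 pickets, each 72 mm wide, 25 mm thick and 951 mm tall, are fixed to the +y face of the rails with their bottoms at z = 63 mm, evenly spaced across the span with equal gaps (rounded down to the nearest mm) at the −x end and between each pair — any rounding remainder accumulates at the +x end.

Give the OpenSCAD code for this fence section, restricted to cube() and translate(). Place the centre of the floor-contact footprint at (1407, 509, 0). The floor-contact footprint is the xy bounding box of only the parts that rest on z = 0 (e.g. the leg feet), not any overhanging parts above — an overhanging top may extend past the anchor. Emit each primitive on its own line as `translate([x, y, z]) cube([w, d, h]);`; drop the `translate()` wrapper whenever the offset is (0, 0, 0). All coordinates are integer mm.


translate([240, 457, 0]) cube([104, 104, 1029]);
translate([2470, 457, 0]) cube([104, 104, 1029]);
translate([344, 457, 222]) cube([2126, 104, 72]);
translate([344, 457, 804]) cube([2126, 104, 72]);
translate([471, 561, 63]) cube([72, 25, 951]);
translate([670, 561, 63]) cube([72, 25, 951]);
translate([869, 561, 63]) cube([72, 25, 951]);
translate([1068, 561, 63]) cube([72, 25, 951]);
translate([1267, 561, 63]) cube([72, 25, 951]);
translate([1466, 561, 63]) cube([72, 25, 951]);
translate([1665, 561, 63]) cube([72, 25, 951]);
translate([1864, 561, 63]) cube([72, 25, 951]);
translate([2063, 561, 63]) cube([72, 25, 951]);
translate([2262, 561, 63]) cube([72, 25, 951]);


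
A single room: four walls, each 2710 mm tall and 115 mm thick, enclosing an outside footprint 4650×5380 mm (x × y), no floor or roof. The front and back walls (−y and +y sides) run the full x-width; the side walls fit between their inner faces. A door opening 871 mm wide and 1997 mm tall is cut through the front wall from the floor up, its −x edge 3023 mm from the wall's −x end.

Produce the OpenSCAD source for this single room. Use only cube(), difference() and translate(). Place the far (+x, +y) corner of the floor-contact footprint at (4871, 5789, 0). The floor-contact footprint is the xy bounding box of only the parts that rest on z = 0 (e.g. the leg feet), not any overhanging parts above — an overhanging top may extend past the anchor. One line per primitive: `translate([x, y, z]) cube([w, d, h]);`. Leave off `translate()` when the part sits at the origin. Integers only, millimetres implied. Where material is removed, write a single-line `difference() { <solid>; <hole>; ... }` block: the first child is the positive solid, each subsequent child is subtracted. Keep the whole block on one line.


difference() { translate([221, 409, 0]) cube([4650, 115, 2710]); translate([3244, 409, 0]) cube([871, 115, 1997]); }
translate([221, 5674, 0]) cube([4650, 115, 2710]);
translate([221, 524, 0]) cube([115, 5150, 2710]);
translate([4756, 524, 0]) cube([115, 5150, 2710]);


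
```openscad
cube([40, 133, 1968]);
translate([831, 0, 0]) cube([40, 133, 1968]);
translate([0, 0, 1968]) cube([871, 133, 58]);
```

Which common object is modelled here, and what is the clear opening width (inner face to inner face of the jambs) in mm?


A door frame. The clear opening width is 791 mm.

Two 1968 mm tall posts with a header on top — a door frame. The left jamb is 40 mm wide at x = 0; the right jamb starts at x = 831. The clear opening is 831 − 40 = 791 mm.


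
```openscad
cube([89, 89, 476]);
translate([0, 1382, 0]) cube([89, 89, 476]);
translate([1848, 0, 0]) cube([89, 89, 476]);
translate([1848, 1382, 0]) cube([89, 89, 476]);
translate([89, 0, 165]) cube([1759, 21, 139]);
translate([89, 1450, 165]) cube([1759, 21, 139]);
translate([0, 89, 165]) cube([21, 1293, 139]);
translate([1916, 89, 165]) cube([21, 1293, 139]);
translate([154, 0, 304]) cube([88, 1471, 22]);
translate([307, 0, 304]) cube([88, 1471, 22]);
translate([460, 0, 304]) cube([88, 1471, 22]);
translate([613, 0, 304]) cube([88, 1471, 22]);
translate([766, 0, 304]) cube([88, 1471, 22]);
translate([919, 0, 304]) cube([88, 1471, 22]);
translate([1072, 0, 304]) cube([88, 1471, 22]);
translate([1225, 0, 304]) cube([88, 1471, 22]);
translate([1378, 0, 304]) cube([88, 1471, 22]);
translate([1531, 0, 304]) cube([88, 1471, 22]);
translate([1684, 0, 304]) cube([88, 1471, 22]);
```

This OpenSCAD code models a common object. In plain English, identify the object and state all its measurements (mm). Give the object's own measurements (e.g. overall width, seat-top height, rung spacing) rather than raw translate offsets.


A bed frame 1937 mm long (x) by 1471 mm wide (y). Four 89×89 mm corner posts, 476 mm tall, at the corners of the footprint. Four rails of 21 mm thickness and 139 mm height run between adjacent posts with their undersides at z = 165 mm, their outer faces flush with the outside of the frame (the two x-running rails run between the posts' inner faces; the two y-running rails run between the posts' inner faces). 11 slats, each 88 mm wide (x) and 22 mm thick, lie across the top of the two x-running rails, running the full 1471 mm width of the frame in y; along x they sit between the end posts with a 65 mm gap after the −x posts and between neighbouring slats, leaving 76 mm before the +x posts.


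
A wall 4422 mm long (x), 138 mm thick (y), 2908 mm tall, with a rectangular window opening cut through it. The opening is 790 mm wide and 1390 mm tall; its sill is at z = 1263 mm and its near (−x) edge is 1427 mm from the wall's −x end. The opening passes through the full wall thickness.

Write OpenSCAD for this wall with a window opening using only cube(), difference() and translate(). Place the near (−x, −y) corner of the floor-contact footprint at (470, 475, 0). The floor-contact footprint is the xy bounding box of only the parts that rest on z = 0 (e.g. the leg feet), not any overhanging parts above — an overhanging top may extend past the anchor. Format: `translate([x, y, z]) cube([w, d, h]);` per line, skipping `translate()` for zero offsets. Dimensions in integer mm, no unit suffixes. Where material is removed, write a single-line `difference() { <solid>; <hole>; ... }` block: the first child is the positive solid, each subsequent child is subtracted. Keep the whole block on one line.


difference() { translate([470, 475, 0]) cube([4422, 138, 2908]); translate([1897, 475, 1263]) cube([790, 138, 1390]); }


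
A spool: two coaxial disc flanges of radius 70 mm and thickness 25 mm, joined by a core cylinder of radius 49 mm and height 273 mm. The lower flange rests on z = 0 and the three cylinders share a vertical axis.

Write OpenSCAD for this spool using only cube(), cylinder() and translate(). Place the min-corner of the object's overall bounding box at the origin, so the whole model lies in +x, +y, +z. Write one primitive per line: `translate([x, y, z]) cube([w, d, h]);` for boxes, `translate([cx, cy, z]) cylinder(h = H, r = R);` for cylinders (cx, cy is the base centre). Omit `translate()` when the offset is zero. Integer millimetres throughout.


translate([70, 70, 0]) cylinder(h = 25, r = 70);
translate([70, 70, 25]) cylinder(h = 273, r = 49);
translate([70, 70, 298]) cylinder(h = 25, r = 70);


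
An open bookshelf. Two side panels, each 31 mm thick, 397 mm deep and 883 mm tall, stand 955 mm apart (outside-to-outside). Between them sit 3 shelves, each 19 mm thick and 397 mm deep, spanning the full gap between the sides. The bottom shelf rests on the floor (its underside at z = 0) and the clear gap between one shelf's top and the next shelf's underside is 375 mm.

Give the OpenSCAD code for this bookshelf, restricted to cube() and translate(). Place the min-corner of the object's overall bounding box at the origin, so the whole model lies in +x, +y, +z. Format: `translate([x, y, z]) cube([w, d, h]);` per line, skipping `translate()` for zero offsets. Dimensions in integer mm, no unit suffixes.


cube([31, 397, 883]);
translate([924, 0, 0]) cube([31, 397, 883]);
translate([31, 0, 0]) cube([893, 397, 19]);
translate([31, 0, 394]) cube([893, 397, 19]);
translate([31, 0, 788]) cube([893, 397, 19]);


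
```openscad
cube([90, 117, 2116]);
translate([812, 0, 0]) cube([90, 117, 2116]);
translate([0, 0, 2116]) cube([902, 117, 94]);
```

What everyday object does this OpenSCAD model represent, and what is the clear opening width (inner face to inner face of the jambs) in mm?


A door frame. The clear opening width is 722 mm.

Two 2116 mm tall posts with a header on top — a door frame. The left jamb is 90 mm wide at x = 0; the right jamb starts at x = 812. The clear opening is 812 − 90 = 722 mm.


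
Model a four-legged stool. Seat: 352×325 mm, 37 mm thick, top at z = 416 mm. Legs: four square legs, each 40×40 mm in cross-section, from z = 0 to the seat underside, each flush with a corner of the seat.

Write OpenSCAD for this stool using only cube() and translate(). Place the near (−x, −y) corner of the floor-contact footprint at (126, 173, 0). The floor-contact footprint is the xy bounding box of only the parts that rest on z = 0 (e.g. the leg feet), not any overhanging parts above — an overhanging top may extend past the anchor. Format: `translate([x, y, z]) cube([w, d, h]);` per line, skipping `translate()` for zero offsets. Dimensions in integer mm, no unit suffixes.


translate([126, 173, 379]) cube([352, 325, 37]);
translate([126, 173, 0]) cube([40, 40, 379]);
translate([438, 173, 0]) cube([40, 40, 379]);
translate([126, 458, 0]) cube([40, 40, 379]);
translate([438, 458, 0]) cube([40, 40, 379]);


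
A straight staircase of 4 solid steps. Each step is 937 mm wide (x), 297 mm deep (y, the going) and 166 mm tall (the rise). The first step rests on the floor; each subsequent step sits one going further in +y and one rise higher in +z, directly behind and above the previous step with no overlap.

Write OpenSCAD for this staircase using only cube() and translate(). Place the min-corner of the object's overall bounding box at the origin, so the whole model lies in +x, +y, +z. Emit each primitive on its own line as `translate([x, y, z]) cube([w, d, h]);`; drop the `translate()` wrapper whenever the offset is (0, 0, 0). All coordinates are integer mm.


cube([937, 297, 166]);
translate([0, 297, 166]) cube([937, 297, 166]);
translate([0, 594, 332]) cube([937, 297, 166]);
translate([0, 891, 498]) cube([937, 297, 166]);


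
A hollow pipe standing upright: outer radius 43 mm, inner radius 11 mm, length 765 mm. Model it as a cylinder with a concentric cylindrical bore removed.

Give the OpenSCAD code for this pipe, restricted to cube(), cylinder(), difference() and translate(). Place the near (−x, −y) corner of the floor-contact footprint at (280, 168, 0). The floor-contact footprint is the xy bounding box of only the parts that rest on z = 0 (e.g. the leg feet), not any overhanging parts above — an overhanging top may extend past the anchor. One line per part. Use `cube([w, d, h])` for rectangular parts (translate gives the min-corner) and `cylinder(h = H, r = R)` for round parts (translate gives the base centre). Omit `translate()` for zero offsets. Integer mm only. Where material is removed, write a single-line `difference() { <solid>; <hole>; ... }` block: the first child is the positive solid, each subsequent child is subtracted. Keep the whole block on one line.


difference() { translate([323, 211, 0]) cylinder(h = 765, r = 43); translate([323, 211, 0]) cylinder(h = 765, r = 11); }
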